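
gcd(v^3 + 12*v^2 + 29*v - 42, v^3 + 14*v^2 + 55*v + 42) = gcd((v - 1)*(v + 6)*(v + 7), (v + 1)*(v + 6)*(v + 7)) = v^2 + 13*v + 42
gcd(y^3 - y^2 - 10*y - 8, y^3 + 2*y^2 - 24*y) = y - 4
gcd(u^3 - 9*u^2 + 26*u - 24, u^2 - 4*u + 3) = u - 3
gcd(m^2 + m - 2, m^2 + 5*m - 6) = m - 1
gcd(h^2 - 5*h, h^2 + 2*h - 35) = h - 5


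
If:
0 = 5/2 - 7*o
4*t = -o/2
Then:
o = 5/14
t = -5/112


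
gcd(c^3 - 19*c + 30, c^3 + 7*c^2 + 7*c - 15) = c + 5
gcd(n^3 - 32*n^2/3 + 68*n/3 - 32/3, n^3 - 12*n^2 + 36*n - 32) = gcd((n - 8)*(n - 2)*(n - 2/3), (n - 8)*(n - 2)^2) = n^2 - 10*n + 16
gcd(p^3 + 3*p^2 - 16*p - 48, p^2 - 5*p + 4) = p - 4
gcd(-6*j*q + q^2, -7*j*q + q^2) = q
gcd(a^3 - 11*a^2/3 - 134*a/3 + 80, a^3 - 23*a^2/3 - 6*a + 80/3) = a^2 - 29*a/3 + 40/3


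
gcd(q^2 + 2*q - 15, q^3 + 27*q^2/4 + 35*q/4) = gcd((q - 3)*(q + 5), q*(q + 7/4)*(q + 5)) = q + 5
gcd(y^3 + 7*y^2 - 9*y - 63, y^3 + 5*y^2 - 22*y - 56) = y + 7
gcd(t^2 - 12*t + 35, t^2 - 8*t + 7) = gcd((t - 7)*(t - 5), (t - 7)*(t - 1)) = t - 7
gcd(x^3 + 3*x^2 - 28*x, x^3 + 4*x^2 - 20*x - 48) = x - 4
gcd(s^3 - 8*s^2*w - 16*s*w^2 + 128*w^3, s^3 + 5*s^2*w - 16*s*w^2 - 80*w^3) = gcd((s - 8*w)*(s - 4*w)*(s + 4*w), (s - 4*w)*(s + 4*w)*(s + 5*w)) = s^2 - 16*w^2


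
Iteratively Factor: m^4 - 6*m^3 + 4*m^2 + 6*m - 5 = (m - 1)*(m^3 - 5*m^2 - m + 5) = (m - 5)*(m - 1)*(m^2 - 1) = (m - 5)*(m - 1)^2*(m + 1)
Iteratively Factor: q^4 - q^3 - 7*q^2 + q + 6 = (q + 2)*(q^3 - 3*q^2 - q + 3) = (q - 3)*(q + 2)*(q^2 - 1) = (q - 3)*(q - 1)*(q + 2)*(q + 1)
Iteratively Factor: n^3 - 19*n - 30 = (n + 2)*(n^2 - 2*n - 15) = (n - 5)*(n + 2)*(n + 3)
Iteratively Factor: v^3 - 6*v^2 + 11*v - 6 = (v - 2)*(v^2 - 4*v + 3) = (v - 3)*(v - 2)*(v - 1)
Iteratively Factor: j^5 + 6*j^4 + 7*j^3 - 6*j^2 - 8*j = (j - 1)*(j^4 + 7*j^3 + 14*j^2 + 8*j) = (j - 1)*(j + 4)*(j^3 + 3*j^2 + 2*j) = (j - 1)*(j + 1)*(j + 4)*(j^2 + 2*j) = (j - 1)*(j + 1)*(j + 2)*(j + 4)*(j)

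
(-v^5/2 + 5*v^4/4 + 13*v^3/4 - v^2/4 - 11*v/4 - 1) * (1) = -v^5/2 + 5*v^4/4 + 13*v^3/4 - v^2/4 - 11*v/4 - 1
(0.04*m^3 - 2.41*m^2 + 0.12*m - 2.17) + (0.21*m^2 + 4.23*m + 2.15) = 0.04*m^3 - 2.2*m^2 + 4.35*m - 0.02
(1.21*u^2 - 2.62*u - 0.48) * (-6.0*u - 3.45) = -7.26*u^3 + 11.5455*u^2 + 11.919*u + 1.656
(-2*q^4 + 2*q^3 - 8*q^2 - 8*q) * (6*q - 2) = -12*q^5 + 16*q^4 - 52*q^3 - 32*q^2 + 16*q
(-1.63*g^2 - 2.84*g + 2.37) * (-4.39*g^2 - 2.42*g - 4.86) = 7.1557*g^4 + 16.4122*g^3 + 4.3903*g^2 + 8.067*g - 11.5182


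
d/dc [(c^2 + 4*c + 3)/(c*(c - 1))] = (-5*c^2 - 6*c + 3)/(c^2*(c^2 - 2*c + 1))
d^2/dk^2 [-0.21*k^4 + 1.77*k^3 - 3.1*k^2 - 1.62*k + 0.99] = -2.52*k^2 + 10.62*k - 6.2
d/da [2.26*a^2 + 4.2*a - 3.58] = 4.52*a + 4.2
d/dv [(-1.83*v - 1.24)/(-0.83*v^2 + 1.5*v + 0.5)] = (-1.5189*v^2 - 2.0584*v + 0.945)/(0.6889*v^4 - 2.49*v^3 + 1.42*v^2 + 1.5*v + 0.25)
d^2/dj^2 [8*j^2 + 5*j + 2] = 16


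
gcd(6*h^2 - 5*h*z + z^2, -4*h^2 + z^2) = -2*h + z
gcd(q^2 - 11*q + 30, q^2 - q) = 1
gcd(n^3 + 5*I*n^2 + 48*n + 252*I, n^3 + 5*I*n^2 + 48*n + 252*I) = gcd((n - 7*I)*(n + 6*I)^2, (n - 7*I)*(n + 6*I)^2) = n^3 + 5*I*n^2 + 48*n + 252*I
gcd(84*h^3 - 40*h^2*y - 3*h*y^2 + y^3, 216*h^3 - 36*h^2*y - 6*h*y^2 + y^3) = 6*h + y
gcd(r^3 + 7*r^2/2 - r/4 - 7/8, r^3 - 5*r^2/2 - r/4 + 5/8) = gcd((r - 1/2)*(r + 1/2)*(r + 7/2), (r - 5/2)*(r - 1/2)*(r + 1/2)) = r^2 - 1/4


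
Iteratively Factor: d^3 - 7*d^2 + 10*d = (d - 5)*(d^2 - 2*d) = d*(d - 5)*(d - 2)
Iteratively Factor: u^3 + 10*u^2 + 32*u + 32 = (u + 2)*(u^2 + 8*u + 16) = (u + 2)*(u + 4)*(u + 4)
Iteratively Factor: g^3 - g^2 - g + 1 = (g - 1)*(g^2 - 1) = (g - 1)*(g + 1)*(g - 1)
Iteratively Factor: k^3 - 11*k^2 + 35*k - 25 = (k - 5)*(k^2 - 6*k + 5) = (k - 5)*(k - 1)*(k - 5)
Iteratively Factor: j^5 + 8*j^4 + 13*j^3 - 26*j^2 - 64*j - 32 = (j + 4)*(j^4 + 4*j^3 - 3*j^2 - 14*j - 8) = (j - 2)*(j + 4)*(j^3 + 6*j^2 + 9*j + 4) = (j - 2)*(j + 1)*(j + 4)*(j^2 + 5*j + 4) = (j - 2)*(j + 1)^2*(j + 4)*(j + 4)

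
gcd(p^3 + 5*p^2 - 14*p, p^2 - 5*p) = p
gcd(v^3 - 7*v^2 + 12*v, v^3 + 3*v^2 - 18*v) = v^2 - 3*v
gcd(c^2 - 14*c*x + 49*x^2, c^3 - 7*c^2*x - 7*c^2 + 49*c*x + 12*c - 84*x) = -c + 7*x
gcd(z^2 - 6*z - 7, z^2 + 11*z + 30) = 1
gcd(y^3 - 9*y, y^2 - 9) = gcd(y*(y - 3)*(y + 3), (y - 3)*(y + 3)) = y^2 - 9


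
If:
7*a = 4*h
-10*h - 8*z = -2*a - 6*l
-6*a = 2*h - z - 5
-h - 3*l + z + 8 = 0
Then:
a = 23/38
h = 161/152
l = 1169/456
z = 3/4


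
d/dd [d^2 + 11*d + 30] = 2*d + 11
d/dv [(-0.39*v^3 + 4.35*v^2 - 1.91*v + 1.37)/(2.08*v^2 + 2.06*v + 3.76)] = (-0.8112*v^4 - 1.6068*v^3 + 8.5346*v^2 + 27.0128*v - 10.0038)/(4.3264*v^4 + 8.5696*v^3 + 19.8852*v^2 + 15.4912*v + 14.1376)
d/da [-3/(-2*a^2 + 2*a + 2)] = 3*(1 - 2*a)/(2*(-a^2 + a + 1)^2)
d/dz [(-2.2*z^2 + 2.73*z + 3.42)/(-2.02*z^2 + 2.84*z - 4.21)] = (-0.7334*z^2 + 32.3408*z - 21.2061)/(4.0804*z^4 - 11.4736*z^3 + 25.074*z^2 - 23.9128*z + 17.7241)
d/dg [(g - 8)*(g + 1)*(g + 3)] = 3*g^2 - 8*g - 29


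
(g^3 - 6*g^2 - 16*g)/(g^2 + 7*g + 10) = g*(g - 8)/(g + 5)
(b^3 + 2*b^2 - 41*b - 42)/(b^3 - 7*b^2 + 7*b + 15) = (b^2 + b - 42)/(b^2 - 8*b + 15)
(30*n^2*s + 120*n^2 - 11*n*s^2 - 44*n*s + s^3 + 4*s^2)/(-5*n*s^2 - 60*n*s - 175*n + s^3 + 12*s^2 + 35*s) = (-6*n*s - 24*n + s^2 + 4*s)/(s^2 + 12*s + 35)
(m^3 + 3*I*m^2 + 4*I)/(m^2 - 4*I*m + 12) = (m^2 + I*m + 2)/(m - 6*I)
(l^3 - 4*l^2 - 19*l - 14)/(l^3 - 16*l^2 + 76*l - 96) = (l^3 - 4*l^2 - 19*l - 14)/(l^3 - 16*l^2 + 76*l - 96)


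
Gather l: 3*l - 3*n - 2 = 3*l - 3*n - 2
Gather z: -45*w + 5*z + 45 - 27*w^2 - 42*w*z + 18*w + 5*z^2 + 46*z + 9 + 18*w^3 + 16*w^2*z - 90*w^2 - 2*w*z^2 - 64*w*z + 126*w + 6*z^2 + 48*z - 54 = 18*w^3 - 117*w^2 + 99*w + z^2*(11 - 2*w) + z*(16*w^2 - 106*w + 99)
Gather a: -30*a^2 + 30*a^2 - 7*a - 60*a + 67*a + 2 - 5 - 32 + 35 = 0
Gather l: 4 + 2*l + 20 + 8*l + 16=10*l + 40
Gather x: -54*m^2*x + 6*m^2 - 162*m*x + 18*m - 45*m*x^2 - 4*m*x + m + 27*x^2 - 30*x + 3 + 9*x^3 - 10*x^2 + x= 6*m^2 + 19*m + 9*x^3 + x^2*(17 - 45*m) + x*(-54*m^2 - 166*m - 29) + 3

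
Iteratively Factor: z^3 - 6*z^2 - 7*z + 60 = (z - 4)*(z^2 - 2*z - 15) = (z - 4)*(z + 3)*(z - 5)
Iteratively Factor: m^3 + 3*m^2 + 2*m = (m + 2)*(m^2 + m) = m*(m + 2)*(m + 1)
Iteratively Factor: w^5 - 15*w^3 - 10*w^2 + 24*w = (w - 1)*(w^4 + w^3 - 14*w^2 - 24*w) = (w - 4)*(w - 1)*(w^3 + 5*w^2 + 6*w) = (w - 4)*(w - 1)*(w + 2)*(w^2 + 3*w) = w*(w - 4)*(w - 1)*(w + 2)*(w + 3)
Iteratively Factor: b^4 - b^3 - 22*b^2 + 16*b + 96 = (b - 4)*(b^3 + 3*b^2 - 10*b - 24) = (b - 4)*(b + 4)*(b^2 - b - 6) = (b - 4)*(b + 2)*(b + 4)*(b - 3)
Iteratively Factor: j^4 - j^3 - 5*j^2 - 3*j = (j + 1)*(j^3 - 2*j^2 - 3*j) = (j - 3)*(j + 1)*(j^2 + j) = j*(j - 3)*(j + 1)*(j + 1)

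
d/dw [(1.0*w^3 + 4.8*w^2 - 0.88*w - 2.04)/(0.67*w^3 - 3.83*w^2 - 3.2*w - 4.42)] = (-7.046*w^4 - 5.2208*w^3 - 27.89*w^2 - 58.0584*w - 2.6384)/(0.4489*w^6 - 5.1322*w^5 + 10.3809*w^4 + 18.5892*w^3 + 44.0972*w^2 + 28.288*w + 19.5364)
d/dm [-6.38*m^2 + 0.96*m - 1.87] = 0.96 - 12.76*m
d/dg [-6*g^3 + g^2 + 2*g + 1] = -18*g^2 + 2*g + 2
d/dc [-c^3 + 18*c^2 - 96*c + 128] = -3*c^2 + 36*c - 96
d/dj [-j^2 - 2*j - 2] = -2*j - 2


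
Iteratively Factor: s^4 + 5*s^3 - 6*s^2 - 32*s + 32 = (s - 2)*(s^3 + 7*s^2 + 8*s - 16) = (s - 2)*(s + 4)*(s^2 + 3*s - 4) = (s - 2)*(s - 1)*(s + 4)*(s + 4)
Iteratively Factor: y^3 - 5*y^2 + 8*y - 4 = (y - 1)*(y^2 - 4*y + 4) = (y - 2)*(y - 1)*(y - 2)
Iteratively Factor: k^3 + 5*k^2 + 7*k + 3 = (k + 1)*(k^2 + 4*k + 3) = (k + 1)*(k + 3)*(k + 1)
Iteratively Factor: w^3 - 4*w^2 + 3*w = (w - 3)*(w^2 - w) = w*(w - 3)*(w - 1)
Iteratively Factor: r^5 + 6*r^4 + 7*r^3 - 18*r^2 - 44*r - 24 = (r + 2)*(r^4 + 4*r^3 - r^2 - 16*r - 12) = (r + 2)^2*(r^3 + 2*r^2 - 5*r - 6) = (r + 2)^2*(r + 3)*(r^2 - r - 2) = (r - 2)*(r + 2)^2*(r + 3)*(r + 1)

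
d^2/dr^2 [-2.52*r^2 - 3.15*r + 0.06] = -5.04000000000000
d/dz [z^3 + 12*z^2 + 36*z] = 3*z^2 + 24*z + 36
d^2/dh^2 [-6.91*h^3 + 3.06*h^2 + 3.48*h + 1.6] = 6.12 - 41.46*h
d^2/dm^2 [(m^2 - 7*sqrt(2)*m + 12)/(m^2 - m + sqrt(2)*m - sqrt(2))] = 2*((2*m - 1 + sqrt(2))^2*(m^2 - 7*sqrt(2)*m + 12) + (-m^2 + 7*sqrt(2)*m - (2*m - 7*sqrt(2))*(2*m - 1 + sqrt(2)) - 12)*(m^2 - m + sqrt(2)*m - sqrt(2)) + (m^2 - m + sqrt(2)*m - sqrt(2))^2)/(m^2 - m + sqrt(2)*m - sqrt(2))^3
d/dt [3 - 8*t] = -8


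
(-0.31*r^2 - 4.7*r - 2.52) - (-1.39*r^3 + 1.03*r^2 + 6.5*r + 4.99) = 1.39*r^3 - 1.34*r^2 - 11.2*r - 7.51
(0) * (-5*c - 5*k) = 0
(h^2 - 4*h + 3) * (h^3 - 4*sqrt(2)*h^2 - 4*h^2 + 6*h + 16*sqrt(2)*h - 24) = h^5 - 8*h^4 - 4*sqrt(2)*h^4 + 25*h^3 + 32*sqrt(2)*h^3 - 76*sqrt(2)*h^2 - 60*h^2 + 48*sqrt(2)*h + 114*h - 72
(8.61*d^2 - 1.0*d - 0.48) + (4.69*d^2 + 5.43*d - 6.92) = 13.3*d^2 + 4.43*d - 7.4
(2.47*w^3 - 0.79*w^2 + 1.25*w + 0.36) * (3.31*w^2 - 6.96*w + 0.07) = 8.1757*w^5 - 19.8061*w^4 + 9.8088*w^3 - 7.5637*w^2 - 2.4181*w + 0.0252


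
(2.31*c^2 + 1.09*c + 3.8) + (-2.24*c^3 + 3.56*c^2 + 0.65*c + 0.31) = -2.24*c^3 + 5.87*c^2 + 1.74*c + 4.11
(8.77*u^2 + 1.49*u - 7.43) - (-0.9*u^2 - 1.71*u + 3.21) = 9.67*u^2 + 3.2*u - 10.64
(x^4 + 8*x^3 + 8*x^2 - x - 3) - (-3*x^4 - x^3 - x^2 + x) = 4*x^4 + 9*x^3 + 9*x^2 - 2*x - 3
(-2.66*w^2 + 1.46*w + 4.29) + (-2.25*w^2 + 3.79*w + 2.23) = -4.91*w^2 + 5.25*w + 6.52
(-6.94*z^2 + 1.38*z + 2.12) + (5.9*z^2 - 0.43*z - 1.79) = -1.04*z^2 + 0.95*z + 0.33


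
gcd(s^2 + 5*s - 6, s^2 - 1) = s - 1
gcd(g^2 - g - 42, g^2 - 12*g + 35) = g - 7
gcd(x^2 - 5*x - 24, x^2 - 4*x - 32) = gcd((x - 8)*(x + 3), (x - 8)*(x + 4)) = x - 8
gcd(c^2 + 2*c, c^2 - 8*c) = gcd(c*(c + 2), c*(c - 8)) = c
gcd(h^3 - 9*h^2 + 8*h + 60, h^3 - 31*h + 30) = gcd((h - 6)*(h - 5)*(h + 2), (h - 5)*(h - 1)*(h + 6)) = h - 5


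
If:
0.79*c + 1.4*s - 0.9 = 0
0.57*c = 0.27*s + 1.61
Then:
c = 2.47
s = -0.75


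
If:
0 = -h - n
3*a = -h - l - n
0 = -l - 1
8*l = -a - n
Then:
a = 1/3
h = -23/3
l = -1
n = 23/3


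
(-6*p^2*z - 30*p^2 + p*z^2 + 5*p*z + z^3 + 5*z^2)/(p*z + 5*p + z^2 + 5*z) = (-6*p^2 + p*z + z^2)/(p + z)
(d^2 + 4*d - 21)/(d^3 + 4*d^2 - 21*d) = 1/d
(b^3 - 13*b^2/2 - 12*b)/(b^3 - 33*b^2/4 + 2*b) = 2*(2*b + 3)/(4*b - 1)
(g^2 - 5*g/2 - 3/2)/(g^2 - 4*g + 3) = (g + 1/2)/(g - 1)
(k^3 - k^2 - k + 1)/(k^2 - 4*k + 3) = (k^2 - 1)/(k - 3)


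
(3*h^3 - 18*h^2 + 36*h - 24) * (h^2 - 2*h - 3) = 3*h^5 - 24*h^4 + 63*h^3 - 42*h^2 - 60*h + 72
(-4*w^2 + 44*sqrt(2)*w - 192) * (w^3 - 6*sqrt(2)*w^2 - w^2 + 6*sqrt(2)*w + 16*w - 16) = -4*w^5 + 4*w^4 + 68*sqrt(2)*w^4 - 784*w^3 - 68*sqrt(2)*w^3 + 784*w^2 + 1856*sqrt(2)*w^2 - 3072*w - 1856*sqrt(2)*w + 3072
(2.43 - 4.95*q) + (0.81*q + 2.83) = 5.26 - 4.14*q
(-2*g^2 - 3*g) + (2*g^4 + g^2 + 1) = 2*g^4 - g^2 - 3*g + 1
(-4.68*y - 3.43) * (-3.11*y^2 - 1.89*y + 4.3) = 14.5548*y^3 + 19.5125*y^2 - 13.6413*y - 14.749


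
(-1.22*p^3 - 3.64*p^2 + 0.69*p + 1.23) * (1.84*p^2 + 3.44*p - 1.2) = -2.2448*p^5 - 10.8944*p^4 - 9.788*p^3 + 9.0048*p^2 + 3.4032*p - 1.476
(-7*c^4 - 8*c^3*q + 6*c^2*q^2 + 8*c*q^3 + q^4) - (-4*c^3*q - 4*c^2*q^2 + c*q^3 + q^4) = -7*c^4 - 4*c^3*q + 10*c^2*q^2 + 7*c*q^3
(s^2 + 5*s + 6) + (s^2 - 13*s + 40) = 2*s^2 - 8*s + 46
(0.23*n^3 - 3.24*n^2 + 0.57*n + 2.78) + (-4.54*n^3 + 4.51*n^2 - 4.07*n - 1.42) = -4.31*n^3 + 1.27*n^2 - 3.5*n + 1.36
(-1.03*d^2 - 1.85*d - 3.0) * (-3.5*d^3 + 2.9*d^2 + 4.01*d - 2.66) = 3.605*d^5 + 3.488*d^4 + 1.0047*d^3 - 13.3787*d^2 - 7.109*d + 7.98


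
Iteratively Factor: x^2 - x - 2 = (x + 1)*(x - 2)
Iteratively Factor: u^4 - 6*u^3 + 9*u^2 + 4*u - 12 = (u - 2)*(u^3 - 4*u^2 + u + 6) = (u - 2)^2*(u^2 - 2*u - 3) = (u - 3)*(u - 2)^2*(u + 1)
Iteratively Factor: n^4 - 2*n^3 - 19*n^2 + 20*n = (n)*(n^3 - 2*n^2 - 19*n + 20) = n*(n - 5)*(n^2 + 3*n - 4) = n*(n - 5)*(n + 4)*(n - 1)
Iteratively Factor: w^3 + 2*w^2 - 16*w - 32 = (w + 2)*(w^2 - 16) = (w - 4)*(w + 2)*(w + 4)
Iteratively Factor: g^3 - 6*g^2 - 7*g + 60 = (g - 4)*(g^2 - 2*g - 15) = (g - 5)*(g - 4)*(g + 3)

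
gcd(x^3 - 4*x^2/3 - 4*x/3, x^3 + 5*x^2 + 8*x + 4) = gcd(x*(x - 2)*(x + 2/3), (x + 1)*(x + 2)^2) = 1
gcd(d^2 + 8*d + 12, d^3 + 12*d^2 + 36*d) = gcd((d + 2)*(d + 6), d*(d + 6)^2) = d + 6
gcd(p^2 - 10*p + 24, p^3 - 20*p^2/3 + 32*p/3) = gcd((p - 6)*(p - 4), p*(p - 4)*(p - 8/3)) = p - 4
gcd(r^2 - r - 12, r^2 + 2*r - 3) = r + 3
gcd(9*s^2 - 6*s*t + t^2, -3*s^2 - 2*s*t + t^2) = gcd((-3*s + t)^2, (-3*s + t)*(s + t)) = 3*s - t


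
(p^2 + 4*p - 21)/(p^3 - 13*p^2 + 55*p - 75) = (p + 7)/(p^2 - 10*p + 25)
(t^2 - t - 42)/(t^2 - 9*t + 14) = (t + 6)/(t - 2)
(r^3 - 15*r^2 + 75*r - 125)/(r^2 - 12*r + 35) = (r^2 - 10*r + 25)/(r - 7)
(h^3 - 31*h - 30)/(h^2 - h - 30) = h + 1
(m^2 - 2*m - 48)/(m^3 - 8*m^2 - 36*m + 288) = 1/(m - 6)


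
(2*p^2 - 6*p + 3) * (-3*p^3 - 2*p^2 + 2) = -6*p^5 + 14*p^4 + 3*p^3 - 2*p^2 - 12*p + 6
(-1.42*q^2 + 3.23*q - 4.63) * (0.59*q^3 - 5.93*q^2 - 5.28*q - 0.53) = -0.8378*q^5 + 10.3263*q^4 - 14.388*q^3 + 11.1541*q^2 + 22.7345*q + 2.4539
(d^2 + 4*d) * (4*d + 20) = 4*d^3 + 36*d^2 + 80*d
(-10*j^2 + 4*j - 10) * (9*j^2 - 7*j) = -90*j^4 + 106*j^3 - 118*j^2 + 70*j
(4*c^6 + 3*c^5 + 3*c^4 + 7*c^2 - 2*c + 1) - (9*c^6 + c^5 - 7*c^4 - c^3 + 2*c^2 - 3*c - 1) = -5*c^6 + 2*c^5 + 10*c^4 + c^3 + 5*c^2 + c + 2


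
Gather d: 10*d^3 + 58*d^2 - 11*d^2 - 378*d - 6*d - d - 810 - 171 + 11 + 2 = 10*d^3 + 47*d^2 - 385*d - 968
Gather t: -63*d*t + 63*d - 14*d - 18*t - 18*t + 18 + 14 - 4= 49*d + t*(-63*d - 36) + 28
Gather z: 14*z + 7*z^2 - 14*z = 7*z^2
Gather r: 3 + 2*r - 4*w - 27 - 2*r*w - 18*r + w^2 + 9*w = r*(-2*w - 16) + w^2 + 5*w - 24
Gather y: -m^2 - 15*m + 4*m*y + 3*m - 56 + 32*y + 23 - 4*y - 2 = -m^2 - 12*m + y*(4*m + 28) - 35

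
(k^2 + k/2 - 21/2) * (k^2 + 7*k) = k^4 + 15*k^3/2 - 7*k^2 - 147*k/2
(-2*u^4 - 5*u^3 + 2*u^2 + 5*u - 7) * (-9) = 18*u^4 + 45*u^3 - 18*u^2 - 45*u + 63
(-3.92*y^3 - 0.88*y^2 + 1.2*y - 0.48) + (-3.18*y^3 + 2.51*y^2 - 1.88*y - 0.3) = -7.1*y^3 + 1.63*y^2 - 0.68*y - 0.78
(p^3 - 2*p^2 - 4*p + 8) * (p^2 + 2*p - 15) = p^5 - 23*p^3 + 30*p^2 + 76*p - 120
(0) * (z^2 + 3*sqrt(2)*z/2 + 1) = 0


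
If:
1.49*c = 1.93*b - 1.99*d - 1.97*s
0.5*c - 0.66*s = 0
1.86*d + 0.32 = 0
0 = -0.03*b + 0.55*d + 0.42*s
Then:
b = 0.33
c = 0.33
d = -0.17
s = 0.25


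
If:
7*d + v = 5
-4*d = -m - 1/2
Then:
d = 5/7 - v/7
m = 33/14 - 4*v/7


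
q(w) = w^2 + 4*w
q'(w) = 2*w + 4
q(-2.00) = -4.00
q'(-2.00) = 0.00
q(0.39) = 1.71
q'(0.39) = 4.78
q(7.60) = 88.16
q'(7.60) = 19.20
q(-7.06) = 21.60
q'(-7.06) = -10.12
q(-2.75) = -3.44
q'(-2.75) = -1.50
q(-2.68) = -3.54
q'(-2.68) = -1.36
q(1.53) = 8.46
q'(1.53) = 7.06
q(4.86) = 43.06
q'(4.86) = 13.72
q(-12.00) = 96.00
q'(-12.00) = -20.00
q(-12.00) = 96.00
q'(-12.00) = -20.00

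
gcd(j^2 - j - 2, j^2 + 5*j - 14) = j - 2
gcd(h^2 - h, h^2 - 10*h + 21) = 1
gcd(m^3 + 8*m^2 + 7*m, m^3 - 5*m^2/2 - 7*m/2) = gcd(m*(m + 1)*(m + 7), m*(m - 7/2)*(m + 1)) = m^2 + m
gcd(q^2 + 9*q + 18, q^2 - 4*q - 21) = q + 3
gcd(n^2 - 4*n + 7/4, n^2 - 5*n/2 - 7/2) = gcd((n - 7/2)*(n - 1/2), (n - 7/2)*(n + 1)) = n - 7/2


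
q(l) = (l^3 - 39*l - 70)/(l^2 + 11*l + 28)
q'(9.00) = 0.77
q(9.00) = 1.48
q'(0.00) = -0.41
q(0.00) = -2.50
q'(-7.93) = -53.43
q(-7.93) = -70.98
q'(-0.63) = -0.80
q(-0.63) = -2.13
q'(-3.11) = -11.34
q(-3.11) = 6.13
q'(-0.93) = -1.04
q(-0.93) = -1.85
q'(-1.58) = -1.84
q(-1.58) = -0.94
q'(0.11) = -0.36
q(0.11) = -2.54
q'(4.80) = 0.57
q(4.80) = -1.41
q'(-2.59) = -5.09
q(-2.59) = 2.19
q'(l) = (-2*l - 11)*(l^3 - 39*l - 70)/(l^2 + 11*l + 28)^2 + (3*l^2 - 39)/(l^2 + 11*l + 28) = (l^4 + 22*l^3 + 123*l^2 + 140*l - 322)/(l^4 + 22*l^3 + 177*l^2 + 616*l + 784)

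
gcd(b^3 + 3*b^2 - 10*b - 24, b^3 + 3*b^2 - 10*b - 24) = b^3 + 3*b^2 - 10*b - 24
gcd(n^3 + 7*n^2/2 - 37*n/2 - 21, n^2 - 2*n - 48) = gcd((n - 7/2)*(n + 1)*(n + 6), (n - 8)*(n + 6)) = n + 6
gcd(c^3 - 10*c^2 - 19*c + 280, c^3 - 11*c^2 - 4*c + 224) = c^2 - 15*c + 56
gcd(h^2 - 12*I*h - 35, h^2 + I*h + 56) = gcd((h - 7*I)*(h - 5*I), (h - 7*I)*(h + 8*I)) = h - 7*I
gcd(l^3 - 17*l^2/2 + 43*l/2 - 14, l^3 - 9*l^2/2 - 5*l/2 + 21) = l - 7/2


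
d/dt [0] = 0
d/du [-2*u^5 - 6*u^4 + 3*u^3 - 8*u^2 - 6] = u*(-10*u^3 - 24*u^2 + 9*u - 16)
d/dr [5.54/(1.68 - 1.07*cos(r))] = -5.9278*sin(r)/(1.07*cos(r) - 1.68)^2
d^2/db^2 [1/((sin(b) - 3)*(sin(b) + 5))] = (-4*sin(b)^4 - 6*sin(b)^3 - 58*sin(b)^2 - 18*sin(b) + 38)/((sin(b) - 3)^3*(sin(b) + 5)^3)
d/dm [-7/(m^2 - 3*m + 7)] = 7*(2*m - 3)/(m^2 - 3*m + 7)^2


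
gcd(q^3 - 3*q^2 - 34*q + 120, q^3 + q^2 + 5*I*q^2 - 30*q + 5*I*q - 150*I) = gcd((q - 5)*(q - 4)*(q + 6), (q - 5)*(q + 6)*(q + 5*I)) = q^2 + q - 30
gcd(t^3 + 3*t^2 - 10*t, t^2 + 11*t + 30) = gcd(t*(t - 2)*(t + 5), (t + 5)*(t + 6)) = t + 5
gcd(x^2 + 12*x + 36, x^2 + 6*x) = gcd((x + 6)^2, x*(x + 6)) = x + 6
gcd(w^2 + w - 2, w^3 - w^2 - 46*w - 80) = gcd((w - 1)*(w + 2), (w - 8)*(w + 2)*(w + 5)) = w + 2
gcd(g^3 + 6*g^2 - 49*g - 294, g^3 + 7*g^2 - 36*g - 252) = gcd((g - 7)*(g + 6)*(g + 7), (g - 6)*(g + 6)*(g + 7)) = g^2 + 13*g + 42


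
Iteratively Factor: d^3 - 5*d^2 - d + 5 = (d + 1)*(d^2 - 6*d + 5) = (d - 1)*(d + 1)*(d - 5)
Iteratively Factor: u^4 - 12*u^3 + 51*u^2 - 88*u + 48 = (u - 1)*(u^3 - 11*u^2 + 40*u - 48) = (u - 4)*(u - 1)*(u^2 - 7*u + 12) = (u - 4)*(u - 3)*(u - 1)*(u - 4)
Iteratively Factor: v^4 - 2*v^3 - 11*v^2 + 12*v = (v - 4)*(v^3 + 2*v^2 - 3*v) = (v - 4)*(v + 3)*(v^2 - v) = v*(v - 4)*(v + 3)*(v - 1)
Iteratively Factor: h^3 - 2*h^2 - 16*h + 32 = (h - 2)*(h^2 - 16) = (h - 4)*(h - 2)*(h + 4)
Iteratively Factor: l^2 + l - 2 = (l + 2)*(l - 1)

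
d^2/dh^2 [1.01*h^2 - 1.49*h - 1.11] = 2.02000000000000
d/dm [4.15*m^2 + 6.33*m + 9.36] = 8.3*m + 6.33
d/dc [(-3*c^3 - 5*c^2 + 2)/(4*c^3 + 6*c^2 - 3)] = c*(2*c^3 + 3*c + 6)/(16*c^6 + 48*c^5 + 36*c^4 - 24*c^3 - 36*c^2 + 9)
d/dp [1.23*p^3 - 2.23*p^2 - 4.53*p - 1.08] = 3.69*p^2 - 4.46*p - 4.53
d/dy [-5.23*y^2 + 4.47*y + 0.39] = 4.47 - 10.46*y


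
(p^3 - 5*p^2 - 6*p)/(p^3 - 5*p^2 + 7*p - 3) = p*(p^2 - 5*p - 6)/(p^3 - 5*p^2 + 7*p - 3)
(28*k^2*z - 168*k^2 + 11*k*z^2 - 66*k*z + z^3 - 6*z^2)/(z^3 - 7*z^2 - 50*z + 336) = (28*k^2 + 11*k*z + z^2)/(z^2 - z - 56)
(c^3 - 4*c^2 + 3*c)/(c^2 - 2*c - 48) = c*(-c^2 + 4*c - 3)/(-c^2 + 2*c + 48)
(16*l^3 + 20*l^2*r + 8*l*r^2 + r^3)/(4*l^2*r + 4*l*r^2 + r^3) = (4*l + r)/r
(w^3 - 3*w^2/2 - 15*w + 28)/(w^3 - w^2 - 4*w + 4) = (w^2 + w/2 - 14)/(w^2 + w - 2)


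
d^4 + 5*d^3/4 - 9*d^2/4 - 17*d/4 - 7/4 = (d - 7/4)*(d + 1)^3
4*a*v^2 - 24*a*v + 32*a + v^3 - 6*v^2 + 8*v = (4*a + v)*(v - 4)*(v - 2)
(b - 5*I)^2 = b^2 - 10*I*b - 25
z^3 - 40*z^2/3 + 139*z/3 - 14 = (z - 7)*(z - 6)*(z - 1/3)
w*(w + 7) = w^2 + 7*w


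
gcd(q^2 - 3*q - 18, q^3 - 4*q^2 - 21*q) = q + 3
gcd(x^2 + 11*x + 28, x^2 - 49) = x + 7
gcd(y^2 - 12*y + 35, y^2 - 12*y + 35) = y^2 - 12*y + 35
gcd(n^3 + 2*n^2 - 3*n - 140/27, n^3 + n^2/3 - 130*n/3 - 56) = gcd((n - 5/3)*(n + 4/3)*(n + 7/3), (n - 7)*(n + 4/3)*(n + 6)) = n + 4/3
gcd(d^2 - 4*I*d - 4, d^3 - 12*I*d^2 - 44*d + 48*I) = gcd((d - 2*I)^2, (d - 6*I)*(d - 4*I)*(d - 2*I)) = d - 2*I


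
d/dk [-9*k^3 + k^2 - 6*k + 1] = -27*k^2 + 2*k - 6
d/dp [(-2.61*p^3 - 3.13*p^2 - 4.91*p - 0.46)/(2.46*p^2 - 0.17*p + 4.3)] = (-6.4206*p^4 + 0.8874*p^3 - 21.0583*p^2 - 24.6548*p - 21.1912)/(6.0516*p^4 - 0.8364*p^3 + 21.1849*p^2 - 1.462*p + 18.49)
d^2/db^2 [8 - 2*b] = 0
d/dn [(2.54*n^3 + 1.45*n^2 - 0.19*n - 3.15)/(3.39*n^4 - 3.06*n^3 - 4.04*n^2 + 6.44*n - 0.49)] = (-8.6106*n^6 - 9.831*n^5 - 3.8923*n^4 + 74.2664*n^3 - 24.0804*n^2 - 26.873*n + 20.3791)/(11.4921*n^8 - 20.7468*n^7 - 18.0276*n^6 + 68.388*n^5 - 26.4134*n^4 - 49.0364*n^3 + 45.4328*n^2 - 6.3112*n + 0.2401)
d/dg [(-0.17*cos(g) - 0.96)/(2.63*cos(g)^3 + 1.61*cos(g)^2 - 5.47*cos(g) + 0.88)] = (-0.8942*cos(g)^3 - 7.8481*cos(g)^2 - 3.0912*cos(g) + 5.4008)*sin(g)/(6.9169*cos(g)^6 + 8.4686*cos(g)^5 - 26.1801*cos(g)^4 - 12.9846*cos(g)^3 + 32.7545*cos(g)^2 - 9.6272*cos(g) + 0.7744)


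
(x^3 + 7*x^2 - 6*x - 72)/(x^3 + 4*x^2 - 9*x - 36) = (x + 6)/(x + 3)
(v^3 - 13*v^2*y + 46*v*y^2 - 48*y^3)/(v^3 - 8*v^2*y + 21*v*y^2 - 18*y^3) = (-v + 8*y)/(-v + 3*y)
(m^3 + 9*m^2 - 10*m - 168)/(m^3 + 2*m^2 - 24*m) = (m + 7)/m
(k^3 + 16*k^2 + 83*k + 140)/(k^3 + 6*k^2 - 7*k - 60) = (k + 7)/(k - 3)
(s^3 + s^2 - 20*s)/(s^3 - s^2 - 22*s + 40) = s/(s - 2)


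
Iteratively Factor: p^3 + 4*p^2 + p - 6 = (p + 2)*(p^2 + 2*p - 3) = (p - 1)*(p + 2)*(p + 3)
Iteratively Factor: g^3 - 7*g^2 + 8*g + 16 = (g - 4)*(g^2 - 3*g - 4) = (g - 4)^2*(g + 1)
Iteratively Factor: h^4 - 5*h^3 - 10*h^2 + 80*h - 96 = (h - 3)*(h^3 - 2*h^2 - 16*h + 32) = (h - 4)*(h - 3)*(h^2 + 2*h - 8) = (h - 4)*(h - 3)*(h - 2)*(h + 4)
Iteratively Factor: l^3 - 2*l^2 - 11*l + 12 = (l - 1)*(l^2 - l - 12) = (l - 4)*(l - 1)*(l + 3)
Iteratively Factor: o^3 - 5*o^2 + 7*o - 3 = (o - 1)*(o^2 - 4*o + 3) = (o - 3)*(o - 1)*(o - 1)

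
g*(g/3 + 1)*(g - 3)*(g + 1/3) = g^4/3 + g^3/9 - 3*g^2 - g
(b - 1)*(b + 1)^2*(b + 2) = b^4 + 3*b^3 + b^2 - 3*b - 2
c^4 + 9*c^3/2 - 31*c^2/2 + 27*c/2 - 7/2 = (c - 1)^2*(c - 1/2)*(c + 7)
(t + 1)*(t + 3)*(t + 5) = t^3 + 9*t^2 + 23*t + 15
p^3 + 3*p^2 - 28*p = p*(p - 4)*(p + 7)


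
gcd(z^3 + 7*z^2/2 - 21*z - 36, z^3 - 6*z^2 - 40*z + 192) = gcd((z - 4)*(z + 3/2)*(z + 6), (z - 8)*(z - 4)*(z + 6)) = z^2 + 2*z - 24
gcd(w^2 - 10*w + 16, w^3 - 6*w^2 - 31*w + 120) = w - 8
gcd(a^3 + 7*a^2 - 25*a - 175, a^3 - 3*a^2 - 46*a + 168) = a + 7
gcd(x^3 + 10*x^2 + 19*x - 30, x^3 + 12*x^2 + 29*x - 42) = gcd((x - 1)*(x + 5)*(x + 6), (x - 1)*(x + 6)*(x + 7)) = x^2 + 5*x - 6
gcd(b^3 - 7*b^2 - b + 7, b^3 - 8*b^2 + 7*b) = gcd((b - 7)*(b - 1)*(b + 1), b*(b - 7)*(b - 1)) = b^2 - 8*b + 7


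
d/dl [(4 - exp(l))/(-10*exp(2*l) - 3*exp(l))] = 2*(-5*exp(2*l) + 40*exp(l) + 6)*exp(-l)/(100*exp(2*l) + 60*exp(l) + 9)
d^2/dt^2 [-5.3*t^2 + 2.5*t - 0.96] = -10.6000000000000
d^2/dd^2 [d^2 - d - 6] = 2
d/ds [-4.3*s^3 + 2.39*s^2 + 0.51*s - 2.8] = -12.9*s^2 + 4.78*s + 0.51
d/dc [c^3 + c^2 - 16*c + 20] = 3*c^2 + 2*c - 16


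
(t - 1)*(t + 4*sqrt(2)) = t^2 - t + 4*sqrt(2)*t - 4*sqrt(2)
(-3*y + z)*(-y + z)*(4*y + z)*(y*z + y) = 12*y^4*z + 12*y^4 - 13*y^3*z^2 - 13*y^3*z + y*z^4 + y*z^3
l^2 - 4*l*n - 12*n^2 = (l - 6*n)*(l + 2*n)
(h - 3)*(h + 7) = h^2 + 4*h - 21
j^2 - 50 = (j - 5*sqrt(2))*(j + 5*sqrt(2))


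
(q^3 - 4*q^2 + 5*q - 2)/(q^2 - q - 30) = (-q^3 + 4*q^2 - 5*q + 2)/(-q^2 + q + 30)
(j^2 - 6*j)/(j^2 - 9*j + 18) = j/(j - 3)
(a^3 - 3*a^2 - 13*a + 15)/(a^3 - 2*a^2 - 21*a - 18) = (a^2 - 6*a + 5)/(a^2 - 5*a - 6)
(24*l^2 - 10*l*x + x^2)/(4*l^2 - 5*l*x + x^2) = (-6*l + x)/(-l + x)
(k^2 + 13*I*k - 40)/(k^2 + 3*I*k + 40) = (k + 5*I)/(k - 5*I)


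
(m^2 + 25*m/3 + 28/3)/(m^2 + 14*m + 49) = (m + 4/3)/(m + 7)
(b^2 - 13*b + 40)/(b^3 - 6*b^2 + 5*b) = (b - 8)/(b*(b - 1))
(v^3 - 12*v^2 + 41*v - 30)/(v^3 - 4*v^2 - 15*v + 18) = (v - 5)/(v + 3)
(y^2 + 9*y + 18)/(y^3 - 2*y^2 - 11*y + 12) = (y + 6)/(y^2 - 5*y + 4)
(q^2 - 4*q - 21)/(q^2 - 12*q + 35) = (q + 3)/(q - 5)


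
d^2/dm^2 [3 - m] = 0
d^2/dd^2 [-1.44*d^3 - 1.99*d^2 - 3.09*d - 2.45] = -8.64*d - 3.98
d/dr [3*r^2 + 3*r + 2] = 6*r + 3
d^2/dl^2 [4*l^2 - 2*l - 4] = 8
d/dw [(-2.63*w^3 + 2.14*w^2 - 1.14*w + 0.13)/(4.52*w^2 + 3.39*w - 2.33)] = (-11.8876*w^4 - 17.8314*w^3 + 30.7911*w^2 - 11.1476*w + 2.2155)/(20.4304*w^4 + 30.6456*w^3 - 9.5711*w^2 - 15.7974*w + 5.4289)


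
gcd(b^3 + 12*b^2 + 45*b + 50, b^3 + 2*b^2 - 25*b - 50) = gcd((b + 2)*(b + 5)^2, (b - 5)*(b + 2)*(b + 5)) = b^2 + 7*b + 10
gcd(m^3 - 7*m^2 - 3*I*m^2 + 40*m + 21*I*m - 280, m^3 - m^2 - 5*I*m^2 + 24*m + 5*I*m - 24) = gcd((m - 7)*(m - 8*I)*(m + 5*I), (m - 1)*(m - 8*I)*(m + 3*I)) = m - 8*I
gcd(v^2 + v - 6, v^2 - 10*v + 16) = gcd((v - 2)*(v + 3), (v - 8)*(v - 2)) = v - 2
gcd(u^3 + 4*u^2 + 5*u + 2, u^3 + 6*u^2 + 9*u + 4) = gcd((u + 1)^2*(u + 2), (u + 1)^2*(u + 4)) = u^2 + 2*u + 1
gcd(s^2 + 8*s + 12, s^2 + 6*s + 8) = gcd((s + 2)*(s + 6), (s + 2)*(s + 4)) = s + 2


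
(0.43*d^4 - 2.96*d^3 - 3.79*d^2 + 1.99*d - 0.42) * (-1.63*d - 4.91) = -0.7009*d^5 + 2.7135*d^4 + 20.7113*d^3 + 15.3652*d^2 - 9.0863*d + 2.0622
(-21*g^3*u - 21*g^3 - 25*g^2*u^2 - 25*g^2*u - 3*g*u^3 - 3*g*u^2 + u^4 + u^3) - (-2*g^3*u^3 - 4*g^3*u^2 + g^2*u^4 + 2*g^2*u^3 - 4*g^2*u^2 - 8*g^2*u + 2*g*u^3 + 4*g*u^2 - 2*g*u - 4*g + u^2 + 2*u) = 2*g^3*u^3 + 4*g^3*u^2 - 21*g^3*u - 21*g^3 - g^2*u^4 - 2*g^2*u^3 - 21*g^2*u^2 - 17*g^2*u - 5*g*u^3 - 7*g*u^2 + 2*g*u + 4*g + u^4 + u^3 - u^2 - 2*u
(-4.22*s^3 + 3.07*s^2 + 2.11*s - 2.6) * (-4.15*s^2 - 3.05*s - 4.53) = 17.513*s^5 + 0.130499999999998*s^4 + 0.996599999999999*s^3 - 9.5526*s^2 - 1.6283*s + 11.778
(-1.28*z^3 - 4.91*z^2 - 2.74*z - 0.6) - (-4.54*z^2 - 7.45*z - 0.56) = -1.28*z^3 - 0.37*z^2 + 4.71*z - 0.0399999999999999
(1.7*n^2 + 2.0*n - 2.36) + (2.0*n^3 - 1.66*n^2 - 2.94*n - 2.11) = 2.0*n^3 + 0.04*n^2 - 0.94*n - 4.47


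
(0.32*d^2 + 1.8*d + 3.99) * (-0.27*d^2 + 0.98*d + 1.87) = -0.0864*d^4 - 0.1724*d^3 + 1.2851*d^2 + 7.2762*d + 7.4613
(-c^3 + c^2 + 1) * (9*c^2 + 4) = -9*c^5 + 9*c^4 - 4*c^3 + 13*c^2 + 4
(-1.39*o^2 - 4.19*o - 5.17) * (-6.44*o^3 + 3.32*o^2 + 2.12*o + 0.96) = 8.9516*o^5 + 22.3688*o^4 + 16.4372*o^3 - 27.3816*o^2 - 14.9828*o - 4.9632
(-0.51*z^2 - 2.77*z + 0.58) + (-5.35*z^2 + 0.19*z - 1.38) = -5.86*z^2 - 2.58*z - 0.8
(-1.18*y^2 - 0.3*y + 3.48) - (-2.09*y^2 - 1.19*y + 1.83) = 0.91*y^2 + 0.89*y + 1.65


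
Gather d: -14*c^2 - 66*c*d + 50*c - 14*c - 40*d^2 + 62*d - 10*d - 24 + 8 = -14*c^2 + 36*c - 40*d^2 + d*(52 - 66*c) - 16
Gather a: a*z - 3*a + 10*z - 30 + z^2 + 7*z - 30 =a*(z - 3) + z^2 + 17*z - 60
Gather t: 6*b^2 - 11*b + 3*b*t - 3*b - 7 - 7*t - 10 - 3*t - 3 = 6*b^2 - 14*b + t*(3*b - 10) - 20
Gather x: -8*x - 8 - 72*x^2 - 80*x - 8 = -72*x^2 - 88*x - 16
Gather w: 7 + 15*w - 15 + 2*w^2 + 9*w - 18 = 2*w^2 + 24*w - 26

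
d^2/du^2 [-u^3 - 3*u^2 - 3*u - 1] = -6*u - 6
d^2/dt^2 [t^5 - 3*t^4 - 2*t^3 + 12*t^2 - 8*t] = 20*t^3 - 36*t^2 - 12*t + 24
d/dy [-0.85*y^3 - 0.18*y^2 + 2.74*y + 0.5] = -2.55*y^2 - 0.36*y + 2.74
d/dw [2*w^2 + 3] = 4*w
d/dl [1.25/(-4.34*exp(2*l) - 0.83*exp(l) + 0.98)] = (10.85*exp(l) + 1.0375)*exp(l)/(4.34*exp(2*l) + 0.83*exp(l) - 0.98)^2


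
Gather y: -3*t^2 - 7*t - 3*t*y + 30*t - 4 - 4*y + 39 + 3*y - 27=-3*t^2 + 23*t + y*(-3*t - 1) + 8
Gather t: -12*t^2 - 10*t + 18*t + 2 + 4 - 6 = -12*t^2 + 8*t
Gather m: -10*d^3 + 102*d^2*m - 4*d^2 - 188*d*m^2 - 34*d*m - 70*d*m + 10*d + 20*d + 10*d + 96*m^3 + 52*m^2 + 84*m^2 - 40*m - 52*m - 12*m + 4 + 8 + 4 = -10*d^3 - 4*d^2 + 40*d + 96*m^3 + m^2*(136 - 188*d) + m*(102*d^2 - 104*d - 104) + 16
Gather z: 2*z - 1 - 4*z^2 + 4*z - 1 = -4*z^2 + 6*z - 2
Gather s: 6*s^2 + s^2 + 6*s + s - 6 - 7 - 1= 7*s^2 + 7*s - 14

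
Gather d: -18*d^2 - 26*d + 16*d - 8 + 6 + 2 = -18*d^2 - 10*d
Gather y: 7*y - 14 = 7*y - 14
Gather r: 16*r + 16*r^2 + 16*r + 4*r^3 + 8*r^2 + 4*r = 4*r^3 + 24*r^2 + 36*r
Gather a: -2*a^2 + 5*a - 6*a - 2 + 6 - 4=-2*a^2 - a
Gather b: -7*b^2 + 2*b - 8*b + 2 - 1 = -7*b^2 - 6*b + 1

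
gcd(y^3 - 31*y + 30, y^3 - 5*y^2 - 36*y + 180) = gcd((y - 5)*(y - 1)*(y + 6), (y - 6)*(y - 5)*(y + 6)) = y^2 + y - 30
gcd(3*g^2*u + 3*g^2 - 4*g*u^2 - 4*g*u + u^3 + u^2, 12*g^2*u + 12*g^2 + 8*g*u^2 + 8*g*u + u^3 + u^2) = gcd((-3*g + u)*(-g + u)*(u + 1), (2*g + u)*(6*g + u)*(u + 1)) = u + 1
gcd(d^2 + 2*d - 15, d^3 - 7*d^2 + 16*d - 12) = d - 3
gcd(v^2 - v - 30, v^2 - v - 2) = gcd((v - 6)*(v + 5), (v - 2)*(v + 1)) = 1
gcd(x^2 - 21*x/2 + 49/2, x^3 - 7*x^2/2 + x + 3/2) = 1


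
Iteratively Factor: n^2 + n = (n + 1)*(n)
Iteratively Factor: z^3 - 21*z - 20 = (z + 1)*(z^2 - z - 20) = (z + 1)*(z + 4)*(z - 5)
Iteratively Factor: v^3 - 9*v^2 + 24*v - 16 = (v - 4)*(v^2 - 5*v + 4) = (v - 4)^2*(v - 1)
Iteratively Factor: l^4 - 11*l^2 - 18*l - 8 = (l + 1)*(l^3 - l^2 - 10*l - 8) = (l - 4)*(l + 1)*(l^2 + 3*l + 2) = (l - 4)*(l + 1)^2*(l + 2)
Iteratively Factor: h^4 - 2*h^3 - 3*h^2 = (h)*(h^3 - 2*h^2 - 3*h) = h*(h - 3)*(h^2 + h) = h^2*(h - 3)*(h + 1)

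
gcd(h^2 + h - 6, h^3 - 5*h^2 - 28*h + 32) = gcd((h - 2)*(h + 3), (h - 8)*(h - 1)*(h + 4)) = 1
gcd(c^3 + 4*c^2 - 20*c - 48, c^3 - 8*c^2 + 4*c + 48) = c^2 - 2*c - 8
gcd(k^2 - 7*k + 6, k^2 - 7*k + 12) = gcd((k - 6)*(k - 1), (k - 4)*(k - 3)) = 1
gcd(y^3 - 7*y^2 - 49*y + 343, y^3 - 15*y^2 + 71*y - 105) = y - 7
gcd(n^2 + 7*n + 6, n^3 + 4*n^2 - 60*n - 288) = n + 6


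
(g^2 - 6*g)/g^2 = (g - 6)/g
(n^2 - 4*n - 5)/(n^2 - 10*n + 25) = (n + 1)/(n - 5)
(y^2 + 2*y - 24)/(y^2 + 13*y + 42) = (y - 4)/(y + 7)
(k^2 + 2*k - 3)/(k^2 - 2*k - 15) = (k - 1)/(k - 5)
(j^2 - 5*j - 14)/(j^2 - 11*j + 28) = (j + 2)/(j - 4)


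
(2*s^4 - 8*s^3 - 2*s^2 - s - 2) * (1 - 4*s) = -8*s^5 + 34*s^4 + 2*s^2 + 7*s - 2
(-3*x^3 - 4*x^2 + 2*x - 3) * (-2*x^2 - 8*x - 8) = 6*x^5 + 32*x^4 + 52*x^3 + 22*x^2 + 8*x + 24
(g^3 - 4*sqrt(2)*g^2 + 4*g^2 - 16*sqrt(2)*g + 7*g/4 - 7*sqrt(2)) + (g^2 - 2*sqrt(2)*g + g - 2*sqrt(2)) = g^3 - 4*sqrt(2)*g^2 + 5*g^2 - 18*sqrt(2)*g + 11*g/4 - 9*sqrt(2)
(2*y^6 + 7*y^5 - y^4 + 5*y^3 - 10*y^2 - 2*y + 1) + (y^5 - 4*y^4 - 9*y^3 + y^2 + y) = 2*y^6 + 8*y^5 - 5*y^4 - 4*y^3 - 9*y^2 - y + 1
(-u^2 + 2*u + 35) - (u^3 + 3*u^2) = -u^3 - 4*u^2 + 2*u + 35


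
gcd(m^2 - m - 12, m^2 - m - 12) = m^2 - m - 12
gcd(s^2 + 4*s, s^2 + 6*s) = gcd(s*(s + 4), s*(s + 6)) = s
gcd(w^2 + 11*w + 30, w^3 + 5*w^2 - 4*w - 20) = w + 5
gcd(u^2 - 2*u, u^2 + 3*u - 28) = 1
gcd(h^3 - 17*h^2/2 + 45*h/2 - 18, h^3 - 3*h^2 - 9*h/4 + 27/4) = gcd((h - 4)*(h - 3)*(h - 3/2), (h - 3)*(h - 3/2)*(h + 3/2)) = h^2 - 9*h/2 + 9/2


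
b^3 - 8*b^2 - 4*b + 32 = (b - 8)*(b - 2)*(b + 2)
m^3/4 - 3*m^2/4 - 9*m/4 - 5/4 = (m/4 + 1/4)*(m - 5)*(m + 1)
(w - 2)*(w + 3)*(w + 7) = w^3 + 8*w^2 + w - 42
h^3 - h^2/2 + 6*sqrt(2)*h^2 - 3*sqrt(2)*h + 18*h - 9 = (h - 1/2)*(h + 3*sqrt(2))^2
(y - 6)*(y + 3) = y^2 - 3*y - 18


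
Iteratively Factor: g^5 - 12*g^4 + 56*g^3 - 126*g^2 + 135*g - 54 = (g - 3)*(g^4 - 9*g^3 + 29*g^2 - 39*g + 18) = (g - 3)^2*(g^3 - 6*g^2 + 11*g - 6) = (g - 3)^2*(g - 1)*(g^2 - 5*g + 6) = (g - 3)^2*(g - 2)*(g - 1)*(g - 3)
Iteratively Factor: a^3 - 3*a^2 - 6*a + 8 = (a + 2)*(a^2 - 5*a + 4) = (a - 4)*(a + 2)*(a - 1)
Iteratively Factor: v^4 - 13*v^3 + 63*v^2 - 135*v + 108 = (v - 3)*(v^3 - 10*v^2 + 33*v - 36) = (v - 3)^2*(v^2 - 7*v + 12) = (v - 4)*(v - 3)^2*(v - 3)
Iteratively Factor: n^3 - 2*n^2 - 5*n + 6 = (n - 1)*(n^2 - n - 6) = (n - 1)*(n + 2)*(n - 3)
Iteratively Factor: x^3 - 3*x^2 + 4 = (x - 2)*(x^2 - x - 2) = (x - 2)^2*(x + 1)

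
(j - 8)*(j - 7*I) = j^2 - 8*j - 7*I*j + 56*I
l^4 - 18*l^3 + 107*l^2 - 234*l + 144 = (l - 8)*(l - 6)*(l - 3)*(l - 1)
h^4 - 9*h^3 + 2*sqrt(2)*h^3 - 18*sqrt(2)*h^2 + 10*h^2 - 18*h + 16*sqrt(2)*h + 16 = (h - 8)*(h - 1)*(h + sqrt(2))^2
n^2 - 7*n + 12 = (n - 4)*(n - 3)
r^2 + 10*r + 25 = (r + 5)^2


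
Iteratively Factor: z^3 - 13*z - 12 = (z + 3)*(z^2 - 3*z - 4) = (z + 1)*(z + 3)*(z - 4)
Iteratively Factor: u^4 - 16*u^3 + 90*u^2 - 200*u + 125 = (u - 5)*(u^3 - 11*u^2 + 35*u - 25) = (u - 5)*(u - 1)*(u^2 - 10*u + 25) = (u - 5)^2*(u - 1)*(u - 5)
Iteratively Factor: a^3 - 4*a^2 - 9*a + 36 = (a - 4)*(a^2 - 9) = (a - 4)*(a + 3)*(a - 3)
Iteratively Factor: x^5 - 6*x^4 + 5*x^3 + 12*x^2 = (x - 3)*(x^4 - 3*x^3 - 4*x^2) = (x - 3)*(x + 1)*(x^3 - 4*x^2) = x*(x - 3)*(x + 1)*(x^2 - 4*x) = x*(x - 4)*(x - 3)*(x + 1)*(x)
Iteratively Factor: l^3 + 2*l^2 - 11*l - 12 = (l - 3)*(l^2 + 5*l + 4) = (l - 3)*(l + 1)*(l + 4)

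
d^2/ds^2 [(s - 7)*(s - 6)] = 2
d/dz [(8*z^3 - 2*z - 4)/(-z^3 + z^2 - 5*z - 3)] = 2*(4*z^4 - 42*z^3 - 41*z^2 + 4*z - 7)/(z^6 - 2*z^5 + 11*z^4 - 4*z^3 + 19*z^2 + 30*z + 9)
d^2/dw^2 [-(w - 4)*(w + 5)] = -2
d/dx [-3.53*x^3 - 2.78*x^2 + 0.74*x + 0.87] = -10.59*x^2 - 5.56*x + 0.74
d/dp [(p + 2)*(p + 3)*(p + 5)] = 3*p^2 + 20*p + 31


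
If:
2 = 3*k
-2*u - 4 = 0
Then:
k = 2/3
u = -2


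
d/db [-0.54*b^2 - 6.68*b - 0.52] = -1.08*b - 6.68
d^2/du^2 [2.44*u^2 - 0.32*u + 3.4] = 4.88000000000000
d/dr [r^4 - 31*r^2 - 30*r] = 4*r^3 - 62*r - 30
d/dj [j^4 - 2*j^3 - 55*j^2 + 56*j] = 4*j^3 - 6*j^2 - 110*j + 56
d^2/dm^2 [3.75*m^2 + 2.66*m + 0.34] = 7.50000000000000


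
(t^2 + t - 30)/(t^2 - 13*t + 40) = (t + 6)/(t - 8)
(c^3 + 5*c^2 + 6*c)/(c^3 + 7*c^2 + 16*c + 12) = c/(c + 2)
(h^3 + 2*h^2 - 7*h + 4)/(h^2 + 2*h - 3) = (h^2 + 3*h - 4)/(h + 3)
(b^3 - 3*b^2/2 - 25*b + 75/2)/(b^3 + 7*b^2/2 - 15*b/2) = (b - 5)/b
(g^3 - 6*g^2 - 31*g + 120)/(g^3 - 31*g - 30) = (g^2 - 11*g + 24)/(g^2 - 5*g - 6)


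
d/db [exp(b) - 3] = exp(b)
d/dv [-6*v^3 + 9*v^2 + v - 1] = -18*v^2 + 18*v + 1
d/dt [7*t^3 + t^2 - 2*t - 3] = 21*t^2 + 2*t - 2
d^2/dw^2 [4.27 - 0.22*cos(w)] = 0.22*cos(w)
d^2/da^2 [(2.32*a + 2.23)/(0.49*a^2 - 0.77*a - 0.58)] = ((1.3874 - 6.8208*a)*(-0.49*a^2 + 0.77*a + 0.58) - (0.98*a - 0.77)*(1.96*a - 1.54)*(2.32*a + 2.23))/(-0.49*a^2 + 0.77*a + 0.58)^3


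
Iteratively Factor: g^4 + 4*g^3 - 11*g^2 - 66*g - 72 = (g + 3)*(g^3 + g^2 - 14*g - 24) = (g + 3)^2*(g^2 - 2*g - 8) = (g + 2)*(g + 3)^2*(g - 4)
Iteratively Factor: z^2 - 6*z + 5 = (z - 1)*(z - 5)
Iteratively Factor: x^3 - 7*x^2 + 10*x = (x - 5)*(x^2 - 2*x) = (x - 5)*(x - 2)*(x)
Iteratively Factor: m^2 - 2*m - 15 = (m + 3)*(m - 5)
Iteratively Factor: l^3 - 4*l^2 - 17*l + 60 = (l - 3)*(l^2 - l - 20) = (l - 3)*(l + 4)*(l - 5)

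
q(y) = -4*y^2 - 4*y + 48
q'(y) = -8*y - 4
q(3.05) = -1.41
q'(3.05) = -28.40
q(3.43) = -12.78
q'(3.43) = -31.44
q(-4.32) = -9.37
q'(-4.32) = 30.56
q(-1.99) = 40.12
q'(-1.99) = 11.92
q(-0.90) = 48.36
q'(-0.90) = 3.20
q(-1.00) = 48.00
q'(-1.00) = 4.00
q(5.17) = -79.60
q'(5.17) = -45.36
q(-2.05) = 39.39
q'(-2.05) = 12.40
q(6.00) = -120.00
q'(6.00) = -52.00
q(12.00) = -576.00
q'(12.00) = -100.00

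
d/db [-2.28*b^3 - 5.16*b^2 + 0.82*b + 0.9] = -6.84*b^2 - 10.32*b + 0.82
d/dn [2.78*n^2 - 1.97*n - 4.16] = 5.56*n - 1.97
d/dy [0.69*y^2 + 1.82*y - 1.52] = 1.38*y + 1.82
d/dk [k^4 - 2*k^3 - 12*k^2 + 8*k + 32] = 4*k^3 - 6*k^2 - 24*k + 8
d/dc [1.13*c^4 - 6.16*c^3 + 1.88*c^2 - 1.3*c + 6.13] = 4.52*c^3 - 18.48*c^2 + 3.76*c - 1.3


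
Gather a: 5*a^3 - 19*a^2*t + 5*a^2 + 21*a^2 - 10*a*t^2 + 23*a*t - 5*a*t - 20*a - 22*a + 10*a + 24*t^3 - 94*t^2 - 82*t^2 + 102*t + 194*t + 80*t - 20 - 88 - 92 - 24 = 5*a^3 + a^2*(26 - 19*t) + a*(-10*t^2 + 18*t - 32) + 24*t^3 - 176*t^2 + 376*t - 224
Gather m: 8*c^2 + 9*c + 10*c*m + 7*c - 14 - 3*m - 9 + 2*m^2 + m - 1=8*c^2 + 16*c + 2*m^2 + m*(10*c - 2) - 24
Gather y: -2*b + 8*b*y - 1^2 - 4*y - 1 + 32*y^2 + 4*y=8*b*y - 2*b + 32*y^2 - 2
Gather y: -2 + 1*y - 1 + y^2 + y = y^2 + 2*y - 3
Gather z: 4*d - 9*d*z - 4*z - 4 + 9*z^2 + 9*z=4*d + 9*z^2 + z*(5 - 9*d) - 4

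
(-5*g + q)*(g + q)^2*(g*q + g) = -5*g^4*q - 5*g^4 - 9*g^3*q^2 - 9*g^3*q - 3*g^2*q^3 - 3*g^2*q^2 + g*q^4 + g*q^3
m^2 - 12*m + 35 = (m - 7)*(m - 5)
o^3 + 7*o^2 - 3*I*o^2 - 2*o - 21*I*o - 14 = (o + 7)*(o - 2*I)*(o - I)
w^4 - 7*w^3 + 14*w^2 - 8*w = w*(w - 4)*(w - 2)*(w - 1)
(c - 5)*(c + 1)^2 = c^3 - 3*c^2 - 9*c - 5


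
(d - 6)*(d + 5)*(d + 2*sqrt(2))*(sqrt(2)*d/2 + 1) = sqrt(2)*d^4/2 - sqrt(2)*d^3/2 + 3*d^3 - 13*sqrt(2)*d^2 - 3*d^2 - 90*d - 2*sqrt(2)*d - 60*sqrt(2)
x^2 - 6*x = x*(x - 6)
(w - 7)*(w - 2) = w^2 - 9*w + 14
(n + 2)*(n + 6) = n^2 + 8*n + 12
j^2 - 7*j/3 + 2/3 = (j - 2)*(j - 1/3)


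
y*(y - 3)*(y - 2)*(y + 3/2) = y^4 - 7*y^3/2 - 3*y^2/2 + 9*y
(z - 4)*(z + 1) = z^2 - 3*z - 4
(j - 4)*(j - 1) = j^2 - 5*j + 4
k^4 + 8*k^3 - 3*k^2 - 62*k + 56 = (k - 2)*(k - 1)*(k + 4)*(k + 7)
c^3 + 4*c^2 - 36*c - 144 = (c - 6)*(c + 4)*(c + 6)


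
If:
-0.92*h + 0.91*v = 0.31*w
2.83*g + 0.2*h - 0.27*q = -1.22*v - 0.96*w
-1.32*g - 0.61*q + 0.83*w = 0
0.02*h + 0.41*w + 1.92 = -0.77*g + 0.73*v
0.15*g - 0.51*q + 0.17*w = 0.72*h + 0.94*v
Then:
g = 0.24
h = 2.08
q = -5.64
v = 0.82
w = -3.77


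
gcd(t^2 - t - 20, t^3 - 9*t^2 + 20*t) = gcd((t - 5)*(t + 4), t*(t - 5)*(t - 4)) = t - 5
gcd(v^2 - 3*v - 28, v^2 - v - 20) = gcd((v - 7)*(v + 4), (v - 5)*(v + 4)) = v + 4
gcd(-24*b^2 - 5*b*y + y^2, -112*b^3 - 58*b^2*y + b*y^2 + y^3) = -8*b + y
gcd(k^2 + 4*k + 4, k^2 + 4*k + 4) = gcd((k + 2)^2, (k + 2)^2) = k^2 + 4*k + 4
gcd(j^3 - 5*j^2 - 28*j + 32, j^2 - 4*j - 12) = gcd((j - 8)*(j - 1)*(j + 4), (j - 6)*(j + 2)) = 1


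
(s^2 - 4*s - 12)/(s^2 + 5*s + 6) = (s - 6)/(s + 3)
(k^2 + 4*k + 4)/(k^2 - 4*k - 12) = (k + 2)/(k - 6)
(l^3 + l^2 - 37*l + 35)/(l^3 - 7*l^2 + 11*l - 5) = (l + 7)/(l - 1)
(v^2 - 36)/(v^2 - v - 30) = (v + 6)/(v + 5)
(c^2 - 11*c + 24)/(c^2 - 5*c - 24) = (c - 3)/(c + 3)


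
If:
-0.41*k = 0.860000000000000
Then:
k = -2.10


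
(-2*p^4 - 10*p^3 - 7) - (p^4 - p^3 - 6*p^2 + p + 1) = -3*p^4 - 9*p^3 + 6*p^2 - p - 8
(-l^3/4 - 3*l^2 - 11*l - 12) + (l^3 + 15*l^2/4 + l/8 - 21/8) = 3*l^3/4 + 3*l^2/4 - 87*l/8 - 117/8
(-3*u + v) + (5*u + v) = 2*u + 2*v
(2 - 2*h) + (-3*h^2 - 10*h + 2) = -3*h^2 - 12*h + 4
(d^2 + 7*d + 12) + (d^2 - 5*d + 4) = 2*d^2 + 2*d + 16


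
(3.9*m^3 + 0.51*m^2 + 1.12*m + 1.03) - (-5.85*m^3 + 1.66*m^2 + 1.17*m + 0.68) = 9.75*m^3 - 1.15*m^2 - 0.0499999999999998*m + 0.35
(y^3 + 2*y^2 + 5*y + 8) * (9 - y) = -y^4 + 7*y^3 + 13*y^2 + 37*y + 72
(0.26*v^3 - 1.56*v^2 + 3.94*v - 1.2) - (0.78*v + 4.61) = 0.26*v^3 - 1.56*v^2 + 3.16*v - 5.81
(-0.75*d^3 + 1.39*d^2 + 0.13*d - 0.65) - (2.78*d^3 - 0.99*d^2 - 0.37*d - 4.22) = -3.53*d^3 + 2.38*d^2 + 0.5*d + 3.57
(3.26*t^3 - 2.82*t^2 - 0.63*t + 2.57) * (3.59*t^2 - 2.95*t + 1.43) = 11.7034*t^5 - 19.7408*t^4 + 10.7191*t^3 + 7.0522*t^2 - 8.4824*t + 3.6751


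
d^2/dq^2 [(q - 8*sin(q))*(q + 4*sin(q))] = 4*q*sin(q) + 128*sin(q)^2 - 8*cos(q) - 62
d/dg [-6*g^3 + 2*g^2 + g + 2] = -18*g^2 + 4*g + 1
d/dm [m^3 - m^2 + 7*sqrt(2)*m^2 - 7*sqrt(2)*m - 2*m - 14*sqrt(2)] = 3*m^2 - 2*m + 14*sqrt(2)*m - 7*sqrt(2) - 2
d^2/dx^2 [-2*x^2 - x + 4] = -4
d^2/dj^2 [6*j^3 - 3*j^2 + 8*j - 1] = 36*j - 6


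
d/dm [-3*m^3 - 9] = -9*m^2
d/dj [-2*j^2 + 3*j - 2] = 3 - 4*j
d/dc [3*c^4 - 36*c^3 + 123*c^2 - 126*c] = 12*c^3 - 108*c^2 + 246*c - 126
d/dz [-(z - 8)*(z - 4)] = 12 - 2*z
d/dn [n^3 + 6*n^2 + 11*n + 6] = 3*n^2 + 12*n + 11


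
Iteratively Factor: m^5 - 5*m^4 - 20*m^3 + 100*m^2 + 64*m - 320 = (m - 2)*(m^4 - 3*m^3 - 26*m^2 + 48*m + 160) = (m - 2)*(m + 2)*(m^3 - 5*m^2 - 16*m + 80) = (m - 2)*(m + 2)*(m + 4)*(m^2 - 9*m + 20) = (m - 4)*(m - 2)*(m + 2)*(m + 4)*(m - 5)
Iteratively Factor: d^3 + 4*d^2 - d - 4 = (d + 1)*(d^2 + 3*d - 4) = (d - 1)*(d + 1)*(d + 4)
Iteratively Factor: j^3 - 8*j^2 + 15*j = (j)*(j^2 - 8*j + 15) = j*(j - 3)*(j - 5)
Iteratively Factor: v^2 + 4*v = (v)*(v + 4)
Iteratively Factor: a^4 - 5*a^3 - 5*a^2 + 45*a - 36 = (a + 3)*(a^3 - 8*a^2 + 19*a - 12) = (a - 1)*(a + 3)*(a^2 - 7*a + 12) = (a - 4)*(a - 1)*(a + 3)*(a - 3)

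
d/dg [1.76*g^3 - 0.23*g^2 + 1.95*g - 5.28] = 5.28*g^2 - 0.46*g + 1.95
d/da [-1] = 0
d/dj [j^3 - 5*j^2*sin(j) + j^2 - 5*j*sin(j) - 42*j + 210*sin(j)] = -5*j^2*cos(j) + 3*j^2 - 10*j*sin(j) - 5*j*cos(j) + 2*j - 5*sin(j) + 210*cos(j) - 42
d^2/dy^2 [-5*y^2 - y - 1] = -10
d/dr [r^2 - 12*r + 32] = 2*r - 12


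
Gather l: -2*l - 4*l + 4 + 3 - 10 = -6*l - 3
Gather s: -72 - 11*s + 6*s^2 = 6*s^2 - 11*s - 72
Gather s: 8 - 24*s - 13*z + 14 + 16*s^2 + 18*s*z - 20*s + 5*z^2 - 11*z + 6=16*s^2 + s*(18*z - 44) + 5*z^2 - 24*z + 28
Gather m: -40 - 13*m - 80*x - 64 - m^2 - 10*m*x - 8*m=-m^2 + m*(-10*x - 21) - 80*x - 104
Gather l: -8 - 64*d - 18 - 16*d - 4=-80*d - 30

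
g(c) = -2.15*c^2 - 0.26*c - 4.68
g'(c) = -4.3*c - 0.26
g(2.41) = -17.79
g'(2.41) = -10.62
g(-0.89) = -6.15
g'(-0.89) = 3.57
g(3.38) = -30.12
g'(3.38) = -14.79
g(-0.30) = -4.80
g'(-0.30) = 1.03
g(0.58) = -5.55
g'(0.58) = -2.75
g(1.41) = -9.32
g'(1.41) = -6.32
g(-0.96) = -6.41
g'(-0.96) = 3.87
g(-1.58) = -9.64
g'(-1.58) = 6.53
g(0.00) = -4.68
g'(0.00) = -0.26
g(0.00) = -4.68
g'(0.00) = -0.26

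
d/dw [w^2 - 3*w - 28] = 2*w - 3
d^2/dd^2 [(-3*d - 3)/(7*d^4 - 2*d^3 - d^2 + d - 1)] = 6*((d + 1)*(28*d^3 - 6*d^2 - 2*d + 1)^2 + (28*d^3 - 6*d^2 - 2*d - (d + 1)*(-42*d^2 + 6*d + 1) + 1)*(-7*d^4 + 2*d^3 + d^2 - d + 1))/(-7*d^4 + 2*d^3 + d^2 - d + 1)^3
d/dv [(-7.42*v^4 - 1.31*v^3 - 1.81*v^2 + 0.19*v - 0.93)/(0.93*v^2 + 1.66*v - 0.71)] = (-13.8012*v^5 - 38.1699*v^4 + 16.7236*v^3 - 0.391*v^2 + 4.3*v + 1.4089)/(0.8649*v^4 + 3.0876*v^3 + 1.435*v^2 - 2.3572*v + 0.5041)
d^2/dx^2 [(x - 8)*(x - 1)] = 2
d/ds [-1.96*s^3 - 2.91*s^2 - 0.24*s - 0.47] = -5.88*s^2 - 5.82*s - 0.24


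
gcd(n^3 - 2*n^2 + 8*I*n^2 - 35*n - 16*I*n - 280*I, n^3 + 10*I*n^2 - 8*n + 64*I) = n + 8*I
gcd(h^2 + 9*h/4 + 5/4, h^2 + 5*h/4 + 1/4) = h + 1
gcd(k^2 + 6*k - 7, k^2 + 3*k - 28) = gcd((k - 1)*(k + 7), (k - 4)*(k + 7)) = k + 7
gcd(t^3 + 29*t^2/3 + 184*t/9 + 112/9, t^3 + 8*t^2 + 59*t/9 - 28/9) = t^2 + 25*t/3 + 28/3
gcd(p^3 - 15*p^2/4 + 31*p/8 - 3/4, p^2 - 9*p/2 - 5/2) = 1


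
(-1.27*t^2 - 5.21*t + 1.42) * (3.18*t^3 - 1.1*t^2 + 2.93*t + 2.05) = -4.0386*t^5 - 15.1708*t^4 + 6.5255*t^3 - 19.4308*t^2 - 6.5199*t + 2.911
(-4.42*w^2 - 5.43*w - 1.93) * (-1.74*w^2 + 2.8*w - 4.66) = 7.6908*w^4 - 2.9278*w^3 + 8.7514*w^2 + 19.8998*w + 8.9938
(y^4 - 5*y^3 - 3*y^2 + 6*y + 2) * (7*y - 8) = 7*y^5 - 43*y^4 + 19*y^3 + 66*y^2 - 34*y - 16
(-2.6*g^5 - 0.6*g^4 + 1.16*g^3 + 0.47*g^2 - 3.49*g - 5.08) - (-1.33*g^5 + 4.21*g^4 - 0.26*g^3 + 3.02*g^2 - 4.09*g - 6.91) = -1.27*g^5 - 4.81*g^4 + 1.42*g^3 - 2.55*g^2 + 0.6*g + 1.83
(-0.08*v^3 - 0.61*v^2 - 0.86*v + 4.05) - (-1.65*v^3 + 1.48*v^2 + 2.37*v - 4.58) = 1.57*v^3 - 2.09*v^2 - 3.23*v + 8.63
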